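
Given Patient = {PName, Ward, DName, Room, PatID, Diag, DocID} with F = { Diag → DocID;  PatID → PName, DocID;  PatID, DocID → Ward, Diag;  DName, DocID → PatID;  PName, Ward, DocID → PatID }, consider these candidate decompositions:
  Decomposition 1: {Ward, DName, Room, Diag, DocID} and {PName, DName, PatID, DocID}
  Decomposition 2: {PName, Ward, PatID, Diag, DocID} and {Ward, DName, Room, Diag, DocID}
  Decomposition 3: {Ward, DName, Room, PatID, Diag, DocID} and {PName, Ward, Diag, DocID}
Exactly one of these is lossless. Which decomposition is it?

Decomposition 1: common = {DName, DocID}, closure = {PName, Ward, DName, PatID, Diag, DocID} → lossless.
Decomposition 2: common = {Ward, Diag, DocID}, closure = {Ward, Diag, DocID} → lossy.
Decomposition 3: common = {Ward, Diag, DocID}, closure = {Ward, Diag, DocID} → lossy.

Decomposition 1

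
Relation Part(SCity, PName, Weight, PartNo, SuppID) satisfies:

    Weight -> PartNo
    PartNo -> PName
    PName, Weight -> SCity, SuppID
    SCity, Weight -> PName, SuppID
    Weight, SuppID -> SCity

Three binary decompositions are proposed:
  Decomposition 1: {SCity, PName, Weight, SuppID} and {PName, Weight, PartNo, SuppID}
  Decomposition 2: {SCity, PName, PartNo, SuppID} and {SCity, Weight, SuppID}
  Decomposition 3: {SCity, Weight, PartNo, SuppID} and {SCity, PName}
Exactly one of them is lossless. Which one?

Decomposition 1

Decomposition 1: common = {PName, Weight, SuppID}, closure = {SCity, PName, Weight, PartNo, SuppID} → lossless.
Decomposition 2: common = {SCity, SuppID}, closure = {SCity, SuppID} → lossy.
Decomposition 3: common = {SCity}, closure = {SCity} → lossy.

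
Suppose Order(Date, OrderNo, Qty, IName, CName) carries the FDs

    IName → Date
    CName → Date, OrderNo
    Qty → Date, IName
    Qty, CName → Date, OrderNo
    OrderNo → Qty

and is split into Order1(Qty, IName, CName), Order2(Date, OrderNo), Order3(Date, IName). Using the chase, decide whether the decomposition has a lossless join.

Chase test. Columns are Date, OrderNo, Qty, IName, CName; row i has aⱼ where attribute j ∈ Orderi, else bᵢⱼ.
Initial tableau (one row per fragment):
  row 1: b11 b12 a3 a4 a5
  row 2: a1 a2 b23 b24 b25
  row 3: a1 b32 b33 a4 b35
Rows 1 and 3 agree on IName; apply IName→Date and equate their Date entries.
No row becomes fully distinguished — the join is lossy.

No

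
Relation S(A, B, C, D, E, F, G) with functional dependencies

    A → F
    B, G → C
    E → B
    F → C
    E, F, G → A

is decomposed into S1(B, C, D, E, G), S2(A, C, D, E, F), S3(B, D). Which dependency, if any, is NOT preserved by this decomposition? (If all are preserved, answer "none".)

Check E, F, G → A: no single fragment contains all of {A, E, F, G}, and the restricted closure of {E, F, G} across the fragments never reaches {A}.
A → F is preserved.
B, G → C is preserved.
E → B is preserved.
F → C is preserved.

E, F, G → A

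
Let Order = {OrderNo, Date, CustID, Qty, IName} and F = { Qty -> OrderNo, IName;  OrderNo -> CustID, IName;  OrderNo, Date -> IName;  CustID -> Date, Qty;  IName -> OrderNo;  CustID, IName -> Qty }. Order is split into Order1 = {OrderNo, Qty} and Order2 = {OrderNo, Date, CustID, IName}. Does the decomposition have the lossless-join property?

Yes

Common attributes: Order1 ∩ Order2 = {OrderNo}.
Closure of {OrderNo}: OrderNo → CustID, IName applies, adding CustID, IName; CustID → Date, Qty applies, adding Date, Qty. So (OrderNo)⁺ = {OrderNo, Date, CustID, Qty, IName}.
This closure contains every attribute of Order1, so Order1 ∩ Order2 → Order1. The join is lossless.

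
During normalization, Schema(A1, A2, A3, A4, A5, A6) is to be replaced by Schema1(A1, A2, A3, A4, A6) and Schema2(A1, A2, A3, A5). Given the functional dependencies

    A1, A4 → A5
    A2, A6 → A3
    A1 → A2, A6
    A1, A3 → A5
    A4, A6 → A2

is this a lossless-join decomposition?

Common attributes: Schema1 ∩ Schema2 = {A1, A2, A3}.
Closure of {A1, A2, A3}: A1 → A2, A6 applies, adding A6; A1, A3 → A5 applies, adding A5. So (A1, A2, A3)⁺ = {A1, A2, A3, A5, A6}.
This closure contains every attribute of Schema2, so Schema1 ∩ Schema2 → Schema2. The join is lossless.

Yes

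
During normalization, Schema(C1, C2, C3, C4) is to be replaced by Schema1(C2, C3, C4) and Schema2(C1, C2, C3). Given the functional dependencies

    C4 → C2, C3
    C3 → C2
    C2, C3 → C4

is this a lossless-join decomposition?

Yes

Common attributes: Schema1 ∩ Schema2 = {C2, C3}.
Closure of {C2, C3}: C2, C3 → C4 applies, adding C4. So (C2, C3)⁺ = {C2, C3, C4}.
This closure contains every attribute of Schema1, so Schema1 ∩ Schema2 → Schema1. The join is lossless.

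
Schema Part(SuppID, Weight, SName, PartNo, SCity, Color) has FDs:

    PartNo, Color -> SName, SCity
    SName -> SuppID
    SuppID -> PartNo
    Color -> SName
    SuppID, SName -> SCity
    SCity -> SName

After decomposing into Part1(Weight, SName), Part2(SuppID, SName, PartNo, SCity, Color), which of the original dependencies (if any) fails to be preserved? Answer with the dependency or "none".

none

PartNo, Color → SName, SCity lies within Part2.
SName → SuppID lies within Part2.
SuppID → PartNo lies within Part2.
Color → SName lies within Part2.
SuppID, SName → SCity lies within Part2.
SCity → SName lies within Part2.
Every dependency is enforceable on the fragments, so the decomposition is dependency-preserving.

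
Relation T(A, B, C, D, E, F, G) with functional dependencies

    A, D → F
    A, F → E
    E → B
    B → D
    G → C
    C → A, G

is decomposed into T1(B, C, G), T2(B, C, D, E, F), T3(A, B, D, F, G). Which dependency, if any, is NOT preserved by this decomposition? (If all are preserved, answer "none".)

Check A, F → E: no single fragment contains all of {A, E, F}, and the restricted closure of {A, F} across the fragments never reaches {E}.
A, D → F is preserved.
E → B is preserved.
B → D is preserved.
G → C is preserved.
C → A, G is preserved.

A, F → E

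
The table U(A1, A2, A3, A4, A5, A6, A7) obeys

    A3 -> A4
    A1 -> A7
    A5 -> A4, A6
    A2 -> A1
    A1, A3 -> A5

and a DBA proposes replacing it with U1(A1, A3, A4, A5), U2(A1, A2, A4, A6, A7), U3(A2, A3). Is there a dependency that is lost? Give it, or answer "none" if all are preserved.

Check A5 → A4, A6: no single fragment contains all of {A4, A5, A6}, and the restricted closure of {A5} across the fragments never reaches {A4, A6}.
A3 → A4 is preserved.
A1 → A7 is preserved.
A2 → A1 is preserved.
A1, A3 → A5 is preserved.

A5 -> A4, A6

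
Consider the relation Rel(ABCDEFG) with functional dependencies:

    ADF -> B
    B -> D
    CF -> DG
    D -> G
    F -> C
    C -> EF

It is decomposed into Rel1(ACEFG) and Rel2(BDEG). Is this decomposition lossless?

Common attributes: Rel1 ∩ Rel2 = {EG}.
No dependency enlarges {EG}, so (EG)⁺ = {EG}.
The closure contains neither all of Rel1 = {ACEFG} nor all of Rel2 = {BDEG}, so the common attributes are not a superkey of either fragment. The join is lossy.

No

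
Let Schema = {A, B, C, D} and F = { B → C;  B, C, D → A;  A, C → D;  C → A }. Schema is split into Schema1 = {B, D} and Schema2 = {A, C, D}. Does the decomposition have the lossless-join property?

No

Common attributes: Schema1 ∩ Schema2 = {D}.
No dependency enlarges {D}, so (D)⁺ = {D}.
The closure contains neither all of Schema1 = {B, D} nor all of Schema2 = {A, C, D}, so the common attributes are not a superkey of either fragment. The join is lossy.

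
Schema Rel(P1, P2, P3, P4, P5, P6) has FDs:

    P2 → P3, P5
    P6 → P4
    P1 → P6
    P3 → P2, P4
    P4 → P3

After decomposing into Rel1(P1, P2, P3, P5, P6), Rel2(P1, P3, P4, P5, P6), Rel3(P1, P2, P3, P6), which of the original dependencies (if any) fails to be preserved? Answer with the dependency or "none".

P2 → P3, P5 lies within Rel1.
P6 → P4 lies within Rel2.
P1 → P6 lies within Rel1.
P3 → P2, P4: restricted closure across fragments reaches P2, P4.
P4 → P3 lies within Rel2.
Every dependency is enforceable on the fragments, so the decomposition is dependency-preserving.

none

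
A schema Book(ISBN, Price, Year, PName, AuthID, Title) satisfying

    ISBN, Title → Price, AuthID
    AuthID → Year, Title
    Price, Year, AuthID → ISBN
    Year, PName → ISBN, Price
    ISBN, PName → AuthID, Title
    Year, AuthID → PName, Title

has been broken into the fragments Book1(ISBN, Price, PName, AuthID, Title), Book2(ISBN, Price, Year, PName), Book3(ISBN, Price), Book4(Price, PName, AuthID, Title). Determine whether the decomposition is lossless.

Yes

Chase test. Columns are ISBN, Price, Year, PName, AuthID, Title; row i has aⱼ where attribute j ∈ Booki, else bᵢⱼ.
Initial tableau (one row per fragment):
  row 1: a1 a2 b13 a4 a5 a6
  row 2: a1 a2 a3 a4 b25 b26
  row 3: a1 a2 b33 b34 b35 b36
  row 4: b41 a2 b43 a4 a5 a6
Rows 1 and 4 agree on AuthID; apply AuthID→Year, Title and equate their Year, Title entries.
Rows 1 and 4 agree on Price, Year, AuthID; apply Price, Year, AuthID→ISBN and equate their ISBN entries.
Rows 1 and 2 agree on ISBN, PName; apply ISBN, PName→AuthID, Title and equate their AuthID, Title entries.
Rows 1 and 2 agree on AuthID; apply AuthID→Year, Title and equate their Year, Title entries.
Row 1 is now all distinguished symbols — the join is lossless.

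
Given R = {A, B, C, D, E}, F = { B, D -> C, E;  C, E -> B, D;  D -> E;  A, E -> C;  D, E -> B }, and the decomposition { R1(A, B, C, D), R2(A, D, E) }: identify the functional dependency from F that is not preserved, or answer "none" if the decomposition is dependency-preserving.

C, E -> B, D

Check C, E → B, D: no single fragment contains all of {B, C, D, E}, and the restricted closure of {C, E} across the fragments never reaches {B, D}.
B, D → C, E is preserved.
D → E is preserved.
A, E → C is preserved.
D, E → B is preserved.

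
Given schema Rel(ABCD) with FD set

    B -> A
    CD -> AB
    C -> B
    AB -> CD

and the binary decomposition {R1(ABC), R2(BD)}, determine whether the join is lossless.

Yes

Common attributes: R1 ∩ R2 = {B}.
Closure of {B}: B → A applies, adding A; AB → CD applies, adding CD. So (B)⁺ = {ABCD}.
This closure contains every attribute of R1, so R1 ∩ R2 → R1. The join is lossless.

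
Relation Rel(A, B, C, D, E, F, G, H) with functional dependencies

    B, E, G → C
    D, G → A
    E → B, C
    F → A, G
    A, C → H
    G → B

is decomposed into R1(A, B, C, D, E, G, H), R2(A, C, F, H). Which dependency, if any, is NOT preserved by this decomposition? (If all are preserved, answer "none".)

Check F → A, G: no single fragment contains all of {A, F, G}, and the restricted closure of {F} across the fragments never reaches {A, G}.
B, E, G → C is preserved.
D, G → A is preserved.
E → B, C is preserved.
A, C → H is preserved.
G → B is preserved.

F → A, G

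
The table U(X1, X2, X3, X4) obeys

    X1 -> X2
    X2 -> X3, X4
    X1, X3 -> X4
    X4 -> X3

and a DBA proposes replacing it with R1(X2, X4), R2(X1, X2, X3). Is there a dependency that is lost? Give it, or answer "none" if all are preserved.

Check X4 → X3: no single fragment contains all of {X3, X4}, and the restricted closure of {X4} across the fragments never reaches {X3}.
X1 → X2 is preserved.
X2 → X3, X4 is preserved.
X1, X3 → X4 is preserved.

X4 -> X3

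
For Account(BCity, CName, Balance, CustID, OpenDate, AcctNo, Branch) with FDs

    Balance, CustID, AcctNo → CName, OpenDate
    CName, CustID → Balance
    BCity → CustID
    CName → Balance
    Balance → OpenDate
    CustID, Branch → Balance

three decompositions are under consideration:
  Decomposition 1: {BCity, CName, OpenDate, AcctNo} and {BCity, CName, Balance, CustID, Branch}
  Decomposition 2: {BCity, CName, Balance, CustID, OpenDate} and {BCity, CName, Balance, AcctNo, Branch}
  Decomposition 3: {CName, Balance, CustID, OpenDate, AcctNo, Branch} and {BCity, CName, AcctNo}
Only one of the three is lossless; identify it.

Decomposition 2

Decomposition 1: common = {BCity, CName}, closure = {BCity, CName, Balance, CustID, OpenDate} → lossy.
Decomposition 2: common = {BCity, CName, Balance}, closure = {BCity, CName, Balance, CustID, OpenDate} → lossless.
Decomposition 3: common = {CName, AcctNo}, closure = {CName, Balance, OpenDate, AcctNo} → lossy.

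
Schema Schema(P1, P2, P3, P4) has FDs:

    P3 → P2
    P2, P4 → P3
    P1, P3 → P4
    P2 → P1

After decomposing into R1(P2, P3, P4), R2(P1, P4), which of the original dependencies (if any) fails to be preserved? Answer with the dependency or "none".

Check P2 → P1: no single fragment contains all of {P1, P2}, and the restricted closure of {P2} across the fragments never reaches {P1}.
P3 → P2 is preserved.
P2, P4 → P3 is preserved.
P1, P3 → P4 is preserved.

P2 → P1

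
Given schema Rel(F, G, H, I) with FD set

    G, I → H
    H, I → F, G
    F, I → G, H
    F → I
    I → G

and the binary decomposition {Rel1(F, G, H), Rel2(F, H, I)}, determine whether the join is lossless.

Yes

Common attributes: Rel1 ∩ Rel2 = {F, H}.
Closure of {F, H}: F → I applies, adding I; I → G applies, adding G. So (F, H)⁺ = {F, G, H, I}.
This closure contains every attribute of Rel1, so Rel1 ∩ Rel2 → Rel1. The join is lossless.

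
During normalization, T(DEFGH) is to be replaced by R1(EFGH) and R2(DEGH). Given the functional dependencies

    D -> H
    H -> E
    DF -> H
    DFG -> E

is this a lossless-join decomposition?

No

Common attributes: R1 ∩ R2 = {EGH}.
No dependency enlarges {EGH}, so (EGH)⁺ = {EGH}.
The closure contains neither all of R1 = {EFGH} nor all of R2 = {DEGH}, so the common attributes are not a superkey of either fragment. The join is lossy.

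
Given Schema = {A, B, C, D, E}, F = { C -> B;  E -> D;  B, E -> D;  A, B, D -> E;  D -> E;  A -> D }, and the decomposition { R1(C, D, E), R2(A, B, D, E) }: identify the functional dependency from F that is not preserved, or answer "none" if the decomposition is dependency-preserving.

Check C → B: no single fragment contains all of {B, C}, and the restricted closure of {C} across the fragments never reaches {B}.
E → D is preserved.
B, E → D is preserved.
A, B, D → E is preserved.
D → E is preserved.
A → D is preserved.

C -> B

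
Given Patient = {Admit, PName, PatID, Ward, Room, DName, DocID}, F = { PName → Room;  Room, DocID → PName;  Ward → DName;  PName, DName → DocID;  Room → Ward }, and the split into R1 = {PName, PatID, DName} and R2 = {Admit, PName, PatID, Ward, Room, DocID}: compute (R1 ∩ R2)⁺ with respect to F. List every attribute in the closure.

R1 ∩ R2 = {PName, PatID}.
PName → Room applies, adding Room
Room → Ward applies, adding Ward
Ward → DName applies, adding DName
PName, DName → DocID applies, adding DocID
Closure: {PName, PatID, Ward, Room, DName, DocID}.

PName, PatID, Ward, Room, DName, DocID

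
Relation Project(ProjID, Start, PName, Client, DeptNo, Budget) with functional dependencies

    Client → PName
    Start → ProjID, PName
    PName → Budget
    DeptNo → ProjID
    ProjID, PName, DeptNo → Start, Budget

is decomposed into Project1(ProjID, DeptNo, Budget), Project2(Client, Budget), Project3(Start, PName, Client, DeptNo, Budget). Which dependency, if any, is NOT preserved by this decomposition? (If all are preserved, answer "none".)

Start → ProjID, PName

Check Start → ProjID, PName: no single fragment contains all of {ProjID, Start, PName}, and the restricted closure of {Start} across the fragments never reaches {ProjID, PName}.
Client → PName is preserved.
PName → Budget is preserved.
DeptNo → ProjID is preserved.
ProjID, PName, DeptNo → Start, Budget is preserved.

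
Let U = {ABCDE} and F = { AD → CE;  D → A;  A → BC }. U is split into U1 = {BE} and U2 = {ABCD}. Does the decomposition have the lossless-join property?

No

Common attributes: U1 ∩ U2 = {B}.
No dependency enlarges {B}, so (B)⁺ = {B}.
The closure contains neither all of U1 = {BE} nor all of U2 = {ABCD}, so the common attributes are not a superkey of either fragment. The join is lossy.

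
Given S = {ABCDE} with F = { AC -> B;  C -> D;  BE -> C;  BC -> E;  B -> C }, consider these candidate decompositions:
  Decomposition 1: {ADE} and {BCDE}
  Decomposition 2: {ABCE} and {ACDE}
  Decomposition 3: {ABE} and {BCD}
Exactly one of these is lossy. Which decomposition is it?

Decomposition 1: common = {DE}, closure = {DE} → lossy.
Decomposition 2: common = {ACE}, closure = {ABCDE} → lossless.
Decomposition 3: common = {B}, closure = {BCDE} → lossless.

Decomposition 1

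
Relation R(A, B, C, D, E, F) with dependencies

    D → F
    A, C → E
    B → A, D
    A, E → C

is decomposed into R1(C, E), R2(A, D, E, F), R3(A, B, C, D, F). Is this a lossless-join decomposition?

No

Chase test. Columns are A, B, C, D, E, F; row i has aⱼ where attribute j ∈ Ri, else bᵢⱼ.
Initial tableau (one row per fragment):
  row 1: b11 b12 a3 b14 a5 b16
  row 2: a1 b22 b23 a4 a5 a6
  row 3: a1 a2 a3 a4 b35 a6
No row becomes fully distinguished — the join is lossy.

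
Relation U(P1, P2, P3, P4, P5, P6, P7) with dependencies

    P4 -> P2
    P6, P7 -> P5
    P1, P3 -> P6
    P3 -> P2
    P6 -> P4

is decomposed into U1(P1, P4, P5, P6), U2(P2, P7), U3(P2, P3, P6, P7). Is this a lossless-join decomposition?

No

Chase test. Columns are P1, P2, P3, P4, P5, P6, P7; row i has aⱼ where attribute j ∈ Ui, else bᵢⱼ.
Initial tableau (one row per fragment):
  row 1: a1 b12 b13 a4 a5 a6 b17
  row 2: b21 a2 b23 b24 b25 b26 a7
  row 3: b31 a2 a3 b34 b35 a6 a7
Rows 1 and 3 agree on P6; apply P6→P4 and equate their P4 entries.
Rows 1 and 3 agree on P4; apply P4→P2 and equate their P2 entries.
No row becomes fully distinguished — the join is lossy.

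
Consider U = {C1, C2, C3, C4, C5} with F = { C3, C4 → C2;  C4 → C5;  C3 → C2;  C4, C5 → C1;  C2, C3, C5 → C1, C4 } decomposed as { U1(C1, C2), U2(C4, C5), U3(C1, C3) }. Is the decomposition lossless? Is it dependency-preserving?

Lossless test (chase): applying each FD to every pair of rows produces no changes in the tableau, so no row becomes fully distinguished — the join is lossy.
Dependency preservation: the restricted closure of {C3, C4} across the fragments never reaches {C2}, so C3, C4 → C2 cannot be enforced without a join — not preserved.

lossy and not dependency-preserving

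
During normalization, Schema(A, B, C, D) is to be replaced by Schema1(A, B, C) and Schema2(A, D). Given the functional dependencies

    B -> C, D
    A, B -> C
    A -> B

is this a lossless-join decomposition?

Yes

Common attributes: Schema1 ∩ Schema2 = {A}.
Closure of {A}: A → B applies, adding B; B → C, D applies, adding C, D. So (A)⁺ = {A, B, C, D}.
This closure contains every attribute of Schema1, so Schema1 ∩ Schema2 → Schema1. The join is lossless.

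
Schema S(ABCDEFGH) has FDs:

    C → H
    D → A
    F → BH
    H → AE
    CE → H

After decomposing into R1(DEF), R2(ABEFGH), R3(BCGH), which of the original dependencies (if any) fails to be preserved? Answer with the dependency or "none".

Check D → A: no single fragment contains all of {AD}, and the restricted closure of {D} across the fragments never reaches {A}.
C → H is preserved.
F → BH is preserved.
H → AE is preserved.
CE → H is preserved.

D → A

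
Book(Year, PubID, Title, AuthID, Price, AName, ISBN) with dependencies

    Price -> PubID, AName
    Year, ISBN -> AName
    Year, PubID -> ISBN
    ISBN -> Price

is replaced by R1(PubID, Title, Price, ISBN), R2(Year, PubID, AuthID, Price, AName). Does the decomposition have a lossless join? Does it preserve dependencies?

lossy and not dependency-preserving

Lossless test: (PubID, Price)⁺ = {PubID, Price, AName}, which is a superkey of neither fragment — lossy.
Dependency preservation: the restricted closure of {Year, PubID} across the fragments never reaches {ISBN}, so Year, PubID → ISBN cannot be enforced without a join — not preserved.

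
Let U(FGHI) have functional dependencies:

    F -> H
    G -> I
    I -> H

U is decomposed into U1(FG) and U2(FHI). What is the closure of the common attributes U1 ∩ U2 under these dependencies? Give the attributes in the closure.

U1 ∩ U2 = {F}.
F → H applies, adding H
Closure: {FH}.

FH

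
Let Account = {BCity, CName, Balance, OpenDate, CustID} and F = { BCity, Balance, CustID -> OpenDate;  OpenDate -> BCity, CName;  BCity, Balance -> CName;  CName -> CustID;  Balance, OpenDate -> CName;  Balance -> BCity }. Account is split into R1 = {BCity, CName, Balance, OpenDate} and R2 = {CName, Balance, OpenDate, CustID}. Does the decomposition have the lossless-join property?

Common attributes: R1 ∩ R2 = {CName, Balance, OpenDate}.
Closure of {CName, Balance, OpenDate}: OpenDate → BCity, CName applies, adding BCity; CName → CustID applies, adding CustID. So (CName, Balance, OpenDate)⁺ = {BCity, CName, Balance, OpenDate, CustID}.
This closure contains every attribute of R1, so R1 ∩ R2 → R1. The join is lossless.

Yes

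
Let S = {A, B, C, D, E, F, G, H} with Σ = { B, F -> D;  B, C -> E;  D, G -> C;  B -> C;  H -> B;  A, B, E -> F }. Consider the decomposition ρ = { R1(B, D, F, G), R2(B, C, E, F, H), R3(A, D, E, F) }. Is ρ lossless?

Chase test. Columns are A, B, C, D, E, F, G, H; row i has aⱼ where attribute j ∈ Ri, else bᵢⱼ.
Initial tableau (one row per fragment):
  row 1: b11 a2 b13 a4 b15 a6 a7 b18
  row 2: b21 a2 a3 b24 a5 a6 b27 a8
  row 3: a1 b32 b33 a4 a5 a6 b37 b38
Rows 1 and 2 agree on B, F; apply B, F→D and equate their D entries.
Rows 1 and 2 agree on B; apply B→C and equate their C entries.
Rows 1 and 2 agree on B, C; apply B, C→E and equate their E entries.
No row becomes fully distinguished — the join is lossy.

No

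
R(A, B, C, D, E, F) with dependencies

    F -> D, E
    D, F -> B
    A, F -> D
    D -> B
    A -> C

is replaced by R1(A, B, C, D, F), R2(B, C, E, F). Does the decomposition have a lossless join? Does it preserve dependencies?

lossless and dependency-preserving

Lossless test: (B, C, F)⁺ = {B, C, D, E, F}, which contains all of one fragment — lossless.
Dependency preservation: F → D, E is not contained in any single fragment, but the restricted closure of its left-hand side across the fragments still reaches the right-hand side; the remaining FDs each lie inside some fragment. All dependencies are preserved.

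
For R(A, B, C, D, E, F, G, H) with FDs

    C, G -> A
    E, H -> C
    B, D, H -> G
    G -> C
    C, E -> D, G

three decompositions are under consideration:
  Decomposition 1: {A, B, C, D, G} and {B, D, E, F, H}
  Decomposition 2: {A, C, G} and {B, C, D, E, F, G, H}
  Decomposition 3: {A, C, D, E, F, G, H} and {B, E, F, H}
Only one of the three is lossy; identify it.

Decomposition 1: common = {B, D}, closure = {B, D} → lossy.
Decomposition 2: common = {C, G}, closure = {A, C, G} → lossless.
Decomposition 3: common = {E, F, H}, closure = {A, C, D, E, F, G, H} → lossless.

Decomposition 1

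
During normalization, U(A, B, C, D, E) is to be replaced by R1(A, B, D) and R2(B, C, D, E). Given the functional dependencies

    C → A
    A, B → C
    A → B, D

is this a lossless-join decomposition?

No

Common attributes: R1 ∩ R2 = {B, D}.
No dependency enlarges {B, D}, so (B, D)⁺ = {B, D}.
The closure contains neither all of R1 = {A, B, D} nor all of R2 = {B, C, D, E}, so the common attributes are not a superkey of either fragment. The join is lossy.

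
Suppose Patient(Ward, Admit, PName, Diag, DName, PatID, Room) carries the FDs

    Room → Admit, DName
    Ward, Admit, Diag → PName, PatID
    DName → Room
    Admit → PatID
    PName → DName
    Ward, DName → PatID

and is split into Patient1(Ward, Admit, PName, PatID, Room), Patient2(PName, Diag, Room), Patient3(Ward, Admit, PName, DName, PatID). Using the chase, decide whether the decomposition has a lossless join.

No

Chase test. Columns are Ward, Admit, PName, Diag, DName, PatID, Room; row i has aⱼ where attribute j ∈ Patienti, else bᵢⱼ.
Initial tableau (one row per fragment):
  row 1: a1 a2 a3 b14 b15 a6 a7
  row 2: b21 b22 a3 a4 b25 b26 a7
  row 3: a1 a2 a3 b34 a5 a6 b37
Rows 1 and 2 agree on Room; apply Room→Admit, DName and equate their Admit, DName entries.
Rows 1 and 2 agree on Admit; apply Admit→PatID and equate their PatID entries.
Rows 1 and 3 agree on PName; apply PName→DName and equate their DName entries.
Rows 1 and 3 agree on DName; apply DName→Room and equate their Room entries.
No row becomes fully distinguished — the join is lossy.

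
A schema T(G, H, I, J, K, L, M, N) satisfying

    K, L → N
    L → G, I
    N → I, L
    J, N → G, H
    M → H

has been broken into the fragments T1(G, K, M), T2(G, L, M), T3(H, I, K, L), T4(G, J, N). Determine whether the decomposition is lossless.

No

Chase test. Columns are G, H, I, J, K, L, M, N; row i has aⱼ where attribute j ∈ Ti, else bᵢⱼ.
Initial tableau (one row per fragment):
  row 1: a1 b12 b13 b14 a5 b16 a7 b18
  row 2: a1 b22 b23 b24 b25 a6 a7 b28
  row 3: b31 a2 a3 b34 a5 a6 b37 b38
  row 4: a1 b42 b43 a4 b45 b46 b47 a8
Rows 2 and 3 agree on L; apply L→G, I and equate their G, I entries.
Rows 1 and 2 agree on M; apply M→H and equate their H entries.
No row becomes fully distinguished — the join is lossy.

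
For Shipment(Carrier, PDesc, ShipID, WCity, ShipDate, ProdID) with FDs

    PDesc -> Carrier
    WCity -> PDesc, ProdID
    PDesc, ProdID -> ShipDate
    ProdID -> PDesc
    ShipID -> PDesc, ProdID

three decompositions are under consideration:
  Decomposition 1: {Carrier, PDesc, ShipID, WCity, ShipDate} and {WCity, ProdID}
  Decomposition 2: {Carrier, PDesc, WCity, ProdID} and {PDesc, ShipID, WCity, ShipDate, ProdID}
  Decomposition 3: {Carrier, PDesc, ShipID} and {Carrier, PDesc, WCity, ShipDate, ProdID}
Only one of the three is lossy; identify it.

Decomposition 3

Decomposition 1: common = {WCity}, closure = {Carrier, PDesc, WCity, ShipDate, ProdID} → lossless.
Decomposition 2: common = {PDesc, WCity, ProdID}, closure = {Carrier, PDesc, WCity, ShipDate, ProdID} → lossless.
Decomposition 3: common = {Carrier, PDesc}, closure = {Carrier, PDesc} → lossy.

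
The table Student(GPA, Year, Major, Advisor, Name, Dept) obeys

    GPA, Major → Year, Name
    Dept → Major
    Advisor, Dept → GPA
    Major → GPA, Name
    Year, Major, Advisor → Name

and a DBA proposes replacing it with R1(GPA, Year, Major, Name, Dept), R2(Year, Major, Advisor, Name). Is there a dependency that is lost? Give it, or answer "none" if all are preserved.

none

GPA, Major → Year, Name lies within R1.
Dept → Major lies within R1.
Advisor, Dept → GPA: restricted closure across fragments reaches GPA.
Major → GPA, Name lies within R1.
Year, Major, Advisor → Name lies within R2.
Every dependency is enforceable on the fragments, so the decomposition is dependency-preserving.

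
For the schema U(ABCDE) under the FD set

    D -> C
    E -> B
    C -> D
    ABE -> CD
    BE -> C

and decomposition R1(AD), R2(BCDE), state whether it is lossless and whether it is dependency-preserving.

Lossless test: (D)⁺ = {CD}, which is a superkey of neither fragment — lossy.
Dependency preservation: ABE → CD is not contained in any single fragment, but the restricted closure of its left-hand side across the fragments still reaches the right-hand side; the remaining FDs each lie inside some fragment. All dependencies are preserved.

lossy but dependency-preserving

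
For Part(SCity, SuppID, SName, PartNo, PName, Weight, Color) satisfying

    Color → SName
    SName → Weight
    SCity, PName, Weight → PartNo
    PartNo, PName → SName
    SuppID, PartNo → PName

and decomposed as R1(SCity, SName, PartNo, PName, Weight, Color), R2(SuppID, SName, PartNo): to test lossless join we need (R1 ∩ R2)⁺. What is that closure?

R1 ∩ R2 = {SName, PartNo}.
SName → Weight applies, adding Weight
Closure: {SName, PartNo, Weight}.

SName, PartNo, Weight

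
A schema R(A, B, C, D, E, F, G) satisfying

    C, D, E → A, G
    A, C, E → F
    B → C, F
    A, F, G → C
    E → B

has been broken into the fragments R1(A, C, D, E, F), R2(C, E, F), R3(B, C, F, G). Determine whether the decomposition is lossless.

Chase test. Columns are A, B, C, D, E, F, G; row i has aⱼ where attribute j ∈ Ri, else bᵢⱼ.
Initial tableau (one row per fragment):
  row 1: a1 b12 a3 a4 a5 a6 b17
  row 2: b21 b22 a3 b24 a5 a6 b27
  row 3: b31 a2 a3 b34 b35 a6 a7
Rows 1 and 2 agree on E; apply E→B and equate their B entries.
No row becomes fully distinguished — the join is lossy.

No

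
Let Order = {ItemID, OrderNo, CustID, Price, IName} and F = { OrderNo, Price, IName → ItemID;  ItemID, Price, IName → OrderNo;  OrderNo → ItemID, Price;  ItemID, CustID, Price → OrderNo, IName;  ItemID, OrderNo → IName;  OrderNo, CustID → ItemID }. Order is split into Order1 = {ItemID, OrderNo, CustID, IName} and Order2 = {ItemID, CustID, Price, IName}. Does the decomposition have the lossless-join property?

No

Common attributes: Order1 ∩ Order2 = {ItemID, CustID, IName}.
No dependency enlarges {ItemID, CustID, IName}, so (ItemID, CustID, IName)⁺ = {ItemID, CustID, IName}.
The closure contains neither all of Order1 = {ItemID, OrderNo, CustID, IName} nor all of Order2 = {ItemID, CustID, Price, IName}, so the common attributes are not a superkey of either fragment. The join is lossy.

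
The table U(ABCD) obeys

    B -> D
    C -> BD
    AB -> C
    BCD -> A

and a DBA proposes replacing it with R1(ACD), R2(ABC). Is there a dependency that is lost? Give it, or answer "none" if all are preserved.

B -> D

Check B → D: no single fragment contains all of {BD}, and the restricted closure of {B} across the fragments never reaches {D}.
C → BD is preserved.
AB → C is preserved.
BCD → A is preserved.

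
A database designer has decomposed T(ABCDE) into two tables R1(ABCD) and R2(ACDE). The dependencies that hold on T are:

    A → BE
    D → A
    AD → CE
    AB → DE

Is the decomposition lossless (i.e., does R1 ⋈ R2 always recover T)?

Yes

Common attributes: R1 ∩ R2 = {ACD}.
Closure of {ACD}: A → BE applies, adding BE. So (ACD)⁺ = {ABCDE}.
This closure contains every attribute of R1, so R1 ∩ R2 → R1. The join is lossless.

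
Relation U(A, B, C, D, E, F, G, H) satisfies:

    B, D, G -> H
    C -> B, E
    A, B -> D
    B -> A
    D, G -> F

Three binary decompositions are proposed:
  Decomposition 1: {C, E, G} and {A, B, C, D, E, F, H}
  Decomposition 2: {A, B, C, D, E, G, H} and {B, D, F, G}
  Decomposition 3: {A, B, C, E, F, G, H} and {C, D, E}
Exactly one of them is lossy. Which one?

Decomposition 1: common = {C, E}, closure = {A, B, C, D, E} → lossy.
Decomposition 2: common = {B, D, G}, closure = {A, B, D, F, G, H} → lossless.
Decomposition 3: common = {C, E}, closure = {A, B, C, D, E} → lossless.

Decomposition 1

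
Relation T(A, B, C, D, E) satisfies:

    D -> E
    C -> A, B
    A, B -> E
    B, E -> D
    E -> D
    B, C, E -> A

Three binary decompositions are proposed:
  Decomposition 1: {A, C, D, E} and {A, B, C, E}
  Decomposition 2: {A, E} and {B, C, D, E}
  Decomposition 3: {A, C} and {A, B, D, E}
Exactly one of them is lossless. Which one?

Decomposition 1

Decomposition 1: common = {A, C, E}, closure = {A, B, C, D, E} → lossless.
Decomposition 2: common = {E}, closure = {D, E} → lossy.
Decomposition 3: common = {A}, closure = {A} → lossy.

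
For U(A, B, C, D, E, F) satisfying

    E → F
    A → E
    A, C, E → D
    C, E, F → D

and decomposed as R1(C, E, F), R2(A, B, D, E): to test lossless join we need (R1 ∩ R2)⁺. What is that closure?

R1 ∩ R2 = {E}.
E → F applies, adding F
Closure: {E, F}.

E, F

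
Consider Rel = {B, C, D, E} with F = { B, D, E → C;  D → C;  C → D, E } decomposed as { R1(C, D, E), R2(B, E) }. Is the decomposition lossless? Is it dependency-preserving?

lossy but dependency-preserving

Lossless test: (E)⁺ = {E}, which is a superkey of neither fragment — lossy.
Dependency preservation: B, D, E → C is not contained in any single fragment, but the restricted closure of its left-hand side across the fragments still reaches the right-hand side; the remaining FDs each lie inside some fragment. All dependencies are preserved.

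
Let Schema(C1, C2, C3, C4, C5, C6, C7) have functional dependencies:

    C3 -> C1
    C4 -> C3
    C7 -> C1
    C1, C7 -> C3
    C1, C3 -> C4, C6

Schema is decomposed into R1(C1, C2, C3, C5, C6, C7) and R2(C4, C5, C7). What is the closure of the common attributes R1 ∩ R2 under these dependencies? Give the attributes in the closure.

C1, C3, C4, C5, C6, C7

R1 ∩ R2 = {C5, C7}.
C7 → C1 applies, adding C1
C1, C7 → C3 applies, adding C3
C1, C3 → C4, C6 applies, adding C4, C6
Closure: {C1, C3, C4, C5, C6, C7}.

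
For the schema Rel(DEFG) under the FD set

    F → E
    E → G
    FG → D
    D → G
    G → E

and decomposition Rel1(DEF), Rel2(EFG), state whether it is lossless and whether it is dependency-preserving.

Lossless test: (EF)⁺ = {DEFG}, which contains all of one fragment — lossless.
Dependency preservation: FG → D; D → G are not contained in any single fragment, but the restricted closure of each left-hand side across the fragments still reaches the right-hand side; the remaining FDs each lie inside some fragment. All dependencies are preserved.

lossless and dependency-preserving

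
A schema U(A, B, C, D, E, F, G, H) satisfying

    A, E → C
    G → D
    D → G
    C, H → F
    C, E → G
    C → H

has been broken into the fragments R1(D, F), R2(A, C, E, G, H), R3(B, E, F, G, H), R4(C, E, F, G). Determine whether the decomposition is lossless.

Chase test. Columns are A, B, C, D, E, F, G, H; row i has aⱼ where attribute j ∈ Ri, else bᵢⱼ.
Initial tableau (one row per fragment):
  row 1: b11 b12 b13 a4 b15 a6 b17 b18
  row 2: a1 b22 a3 b24 a5 b26 a7 a8
  row 3: b31 a2 b33 b34 a5 a6 a7 a8
  row 4: b41 b42 a3 b44 a5 a6 a7 b48
Rows 2 and 3 agree on G; apply G→D and equate their D entries.
Rows 2 and 4 agree on G; apply G→D and equate their D entries.
Rows 2 and 4 agree on C; apply C→H and equate their H entries.
Rows 2 and 4 agree on C, H; apply C, H→F and equate their F entries.
No row becomes fully distinguished — the join is lossy.

No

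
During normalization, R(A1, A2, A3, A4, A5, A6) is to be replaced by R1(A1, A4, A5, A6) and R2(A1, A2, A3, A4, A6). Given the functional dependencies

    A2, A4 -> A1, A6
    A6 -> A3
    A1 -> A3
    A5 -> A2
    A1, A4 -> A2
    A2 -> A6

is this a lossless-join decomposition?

Common attributes: R1 ∩ R2 = {A1, A4, A6}.
Closure of {A1, A4, A6}: A6 → A3 applies, adding A3; A1, A4 → A2 applies, adding A2. So (A1, A4, A6)⁺ = {A1, A2, A3, A4, A6}.
This closure contains every attribute of R2, so R1 ∩ R2 → R2. The join is lossless.

Yes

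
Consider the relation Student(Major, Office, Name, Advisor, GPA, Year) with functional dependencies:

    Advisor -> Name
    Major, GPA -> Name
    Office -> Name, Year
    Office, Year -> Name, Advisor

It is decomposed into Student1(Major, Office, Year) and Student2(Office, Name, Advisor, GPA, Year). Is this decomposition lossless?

Common attributes: Student1 ∩ Student2 = {Office, Year}.
Closure of {Office, Year}: Office → Name, Year applies, adding Name; Office, Year → Name, Advisor applies, adding Advisor. So (Office, Year)⁺ = {Office, Name, Advisor, Year}.
The closure contains neither all of Student1 = {Major, Office, Year} nor all of Student2 = {Office, Name, Advisor, GPA, Year}, so the common attributes are not a superkey of either fragment. The join is lossy.

No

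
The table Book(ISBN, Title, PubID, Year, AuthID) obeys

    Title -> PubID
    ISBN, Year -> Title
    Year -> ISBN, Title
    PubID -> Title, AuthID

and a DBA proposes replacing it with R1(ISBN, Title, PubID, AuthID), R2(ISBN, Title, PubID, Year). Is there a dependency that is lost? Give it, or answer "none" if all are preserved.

Title → PubID lies within R1.
ISBN, Year → Title lies within R2.
Year → ISBN, Title lies within R2.
PubID → Title, AuthID lies within R1.
Every dependency is enforceable on the fragments, so the decomposition is dependency-preserving.

none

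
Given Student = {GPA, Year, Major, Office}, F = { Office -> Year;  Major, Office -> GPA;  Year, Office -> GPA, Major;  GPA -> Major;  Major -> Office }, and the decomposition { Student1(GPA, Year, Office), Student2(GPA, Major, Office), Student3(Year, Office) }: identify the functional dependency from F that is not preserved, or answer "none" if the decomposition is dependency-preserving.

none

Office → Year lies within Student1.
Major, Office → GPA lies within Student2.
Year, Office → GPA, Major: restricted closure across fragments reaches GPA, Major.
GPA → Major lies within Student2.
Major → Office lies within Student2.
Every dependency is enforceable on the fragments, so the decomposition is dependency-preserving.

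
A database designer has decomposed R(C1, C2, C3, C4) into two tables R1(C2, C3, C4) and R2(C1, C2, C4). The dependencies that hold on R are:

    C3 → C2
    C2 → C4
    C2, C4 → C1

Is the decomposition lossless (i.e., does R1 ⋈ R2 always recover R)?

Yes

Common attributes: R1 ∩ R2 = {C2, C4}.
Closure of {C2, C4}: C2, C4 → C1 applies, adding C1. So (C2, C4)⁺ = {C1, C2, C4}.
This closure contains every attribute of R2, so R1 ∩ R2 → R2. The join is lossless.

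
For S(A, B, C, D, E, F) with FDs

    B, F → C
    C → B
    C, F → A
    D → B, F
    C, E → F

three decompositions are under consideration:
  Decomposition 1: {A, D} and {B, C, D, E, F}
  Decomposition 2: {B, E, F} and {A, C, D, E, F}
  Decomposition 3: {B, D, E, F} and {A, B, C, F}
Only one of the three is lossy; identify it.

Decomposition 1: common = {D}, closure = {A, B, C, D, F} → lossless.
Decomposition 2: common = {E, F}, closure = {E, F} → lossy.
Decomposition 3: common = {B, F}, closure = {A, B, C, F} → lossless.

Decomposition 2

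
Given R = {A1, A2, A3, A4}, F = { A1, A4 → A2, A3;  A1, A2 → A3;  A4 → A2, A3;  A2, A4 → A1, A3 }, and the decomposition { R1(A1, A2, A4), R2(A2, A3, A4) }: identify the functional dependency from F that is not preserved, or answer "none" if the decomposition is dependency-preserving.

A1, A2 → A3

Check A1, A2 → A3: no single fragment contains all of {A1, A2, A3}, and the restricted closure of {A1, A2} across the fragments never reaches {A3}.
A1, A4 → A2, A3 is preserved.
A4 → A2, A3 is preserved.
A2, A4 → A1, A3 is preserved.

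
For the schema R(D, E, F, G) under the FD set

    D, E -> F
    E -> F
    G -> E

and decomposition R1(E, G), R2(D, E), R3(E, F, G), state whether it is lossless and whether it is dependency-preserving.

Lossless test (chase): Rows 1 and 2 agree on E; apply E→F and equate their F entries. Rows 1 and 3 agree on E; apply E→F and equate their F entries. No row becomes fully distinguished — the join is lossy.
Dependency preservation: D, E → F is not contained in any single fragment, but the restricted closure of its left-hand side across the fragments still reaches the right-hand side; the remaining FDs each lie inside some fragment. All dependencies are preserved.

lossy but dependency-preserving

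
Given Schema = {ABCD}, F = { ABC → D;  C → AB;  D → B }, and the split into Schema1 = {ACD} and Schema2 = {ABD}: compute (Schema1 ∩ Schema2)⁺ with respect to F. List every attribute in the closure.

Schema1 ∩ Schema2 = {AD}.
D → B applies, adding B
Closure: {ABD}.

ABD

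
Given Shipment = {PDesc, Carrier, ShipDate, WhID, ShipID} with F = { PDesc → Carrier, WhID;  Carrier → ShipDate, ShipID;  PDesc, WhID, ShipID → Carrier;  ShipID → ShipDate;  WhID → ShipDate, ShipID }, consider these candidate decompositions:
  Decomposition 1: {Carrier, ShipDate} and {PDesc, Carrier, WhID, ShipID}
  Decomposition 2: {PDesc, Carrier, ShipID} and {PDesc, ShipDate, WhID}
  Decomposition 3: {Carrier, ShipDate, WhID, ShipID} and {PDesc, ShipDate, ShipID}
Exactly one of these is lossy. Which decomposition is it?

Decomposition 3

Decomposition 1: common = {Carrier}, closure = {Carrier, ShipDate, ShipID} → lossless.
Decomposition 2: common = {PDesc}, closure = {PDesc, Carrier, ShipDate, WhID, ShipID} → lossless.
Decomposition 3: common = {ShipDate, ShipID}, closure = {ShipDate, ShipID} → lossy.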